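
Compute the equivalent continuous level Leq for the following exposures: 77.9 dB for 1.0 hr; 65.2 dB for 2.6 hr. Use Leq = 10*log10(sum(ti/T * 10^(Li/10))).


T_total = 1.0 + 2.6 = 3.6 hr
(1.0/3.6) * 10^(77.9/10) = 1.71276e+07
(2.6/3.6) * 10^(65.2/10) = 2.3915e+06
Sum = 1.71276e+07 + 2.3915e+06 = 1.95191e+07
Leq = 10*log10(1.95191e+07) = 72.905 dB


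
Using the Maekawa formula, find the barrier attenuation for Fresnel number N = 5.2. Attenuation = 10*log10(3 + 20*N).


3 + 20*N = 3 + 20*5.2 = 107
Att = 10*log10(107) = 20.294 dB


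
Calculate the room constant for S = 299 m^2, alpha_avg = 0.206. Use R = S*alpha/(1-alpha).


R = 299 * 0.206 / (1 - 0.206) = 77.574 m^2


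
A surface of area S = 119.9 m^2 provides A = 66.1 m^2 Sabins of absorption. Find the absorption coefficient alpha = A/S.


Absorption coefficient = absorbed power / incident power
alpha = A / S = 66.1 / 119.9 = 0.55129


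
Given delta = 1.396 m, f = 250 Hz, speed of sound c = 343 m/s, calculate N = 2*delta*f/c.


N = 2*delta*f/c = 2*delta/lambda, where lambda = c/f
lambda = 343 / 250 = 1.372 m
N = 2 * 1.396 / 1.372 = 2.035


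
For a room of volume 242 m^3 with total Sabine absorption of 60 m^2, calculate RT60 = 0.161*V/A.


RT60 = 0.161 * 242 / 60 = 0.64937 s


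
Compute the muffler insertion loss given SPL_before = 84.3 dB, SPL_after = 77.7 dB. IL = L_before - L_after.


Insertion loss = SPL without muffler - SPL with muffler
IL = 84.3 - 77.7 = 6.6 dB


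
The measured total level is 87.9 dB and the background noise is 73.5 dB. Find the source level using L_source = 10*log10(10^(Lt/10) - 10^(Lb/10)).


10^(87.9/10) = 6.16595e+08
10^(73.5/10) = 2.23872e+07
Difference = 6.16595e+08 - 2.23872e+07 = 5.94208e+08
L_source = 10*log10(5.94208e+08) = 87.739 dB


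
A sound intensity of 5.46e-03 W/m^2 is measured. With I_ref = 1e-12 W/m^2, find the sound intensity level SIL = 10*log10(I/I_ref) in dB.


I / I_ref = 5.46e-03 / 1e-12 = 5.46e+09
SIL = 10 * log10(5.46e+09) = 97.372 dB


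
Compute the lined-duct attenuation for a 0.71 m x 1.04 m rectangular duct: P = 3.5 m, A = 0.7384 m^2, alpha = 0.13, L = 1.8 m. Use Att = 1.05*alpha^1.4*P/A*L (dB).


alpha^1.4 = 0.13^1.4 = 0.0574805
Attenuation rate = 1.05 * alpha^1.4 * P / A
= 1.05 * 0.0574805 * 3.5 / 0.7384 = 0.286079 dB/m
Total Att = 0.286079 * 1.8 = 0.51494 dB


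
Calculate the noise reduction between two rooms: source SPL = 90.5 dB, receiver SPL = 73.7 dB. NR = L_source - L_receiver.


NR = L_source - L_receiver (difference between source and receiving room levels)
NR = 90.5 - 73.7 = 16.8 dB


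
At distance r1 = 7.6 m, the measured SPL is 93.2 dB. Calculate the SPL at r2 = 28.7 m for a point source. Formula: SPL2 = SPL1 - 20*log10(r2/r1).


r2/r1 = 28.7/7.6 = 3.77632
Correction = 20*log10(3.77632) = 11.5414 dB
SPL2 = 93.2 - 11.5414 = 81.659 dB


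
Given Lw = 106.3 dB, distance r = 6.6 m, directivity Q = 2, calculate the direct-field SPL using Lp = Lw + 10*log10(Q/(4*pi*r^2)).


4*pi*r^2 = 4*pi*6.6^2 = 547.391 m^2
Q / (4*pi*r^2) = 2 / 547.391 = 0.0036537
Lp = 106.3 + 10*log10(0.0036537) = 81.927 dB


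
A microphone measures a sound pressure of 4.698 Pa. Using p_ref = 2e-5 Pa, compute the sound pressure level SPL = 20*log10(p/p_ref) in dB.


p / p_ref = 4.698 / 2e-5 = 234900
SPL = 20 * log10(234900) = 107.42 dB


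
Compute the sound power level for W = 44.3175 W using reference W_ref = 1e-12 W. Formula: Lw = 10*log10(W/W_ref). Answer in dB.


W / W_ref = 44.3175 / 1e-12 = 4.43175e+13
Lw = 10 * log10(4.43175e+13) = 136.47 dB


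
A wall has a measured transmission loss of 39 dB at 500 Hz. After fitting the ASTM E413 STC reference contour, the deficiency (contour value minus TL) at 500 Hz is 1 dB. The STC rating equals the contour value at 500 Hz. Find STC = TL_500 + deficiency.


By ASTM E413, STC = value of the fitted reference contour at 500 Hz.
Contour value at 500 Hz = TL_500 + deficiency = 39 + 1 = 40
STC = 40


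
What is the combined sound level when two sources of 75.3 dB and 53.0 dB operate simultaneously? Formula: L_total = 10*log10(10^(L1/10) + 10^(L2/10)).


10^(75.3/10) = 3.38844e+07
10^(53.0/10) = 199526
Sum = 3.38844e+07 + 199526 = 3.40839e+07
L_total = 10*log10(3.40839e+07) = 75.325 dB


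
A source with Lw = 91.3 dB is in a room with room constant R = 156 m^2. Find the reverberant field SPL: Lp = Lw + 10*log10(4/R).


4/R = 4/156 = 0.025641
Lp = 91.3 + 10*log10(0.025641) = 75.389 dB


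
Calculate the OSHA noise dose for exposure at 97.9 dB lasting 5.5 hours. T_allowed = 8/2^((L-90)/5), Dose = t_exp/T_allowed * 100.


T_allowed = 8 / 2^((97.9 - 90)/5) = 2.67586 hr
Dose = 5.5 / 2.67586 * 100 = 205.54 %


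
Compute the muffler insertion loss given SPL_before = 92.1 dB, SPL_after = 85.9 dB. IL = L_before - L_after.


Insertion loss = SPL without muffler - SPL with muffler
IL = 92.1 - 85.9 = 6.2 dB


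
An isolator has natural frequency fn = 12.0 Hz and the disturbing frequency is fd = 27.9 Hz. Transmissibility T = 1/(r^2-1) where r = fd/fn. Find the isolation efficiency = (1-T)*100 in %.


r = 27.9 / 12.0 = 2.325
r^2 - 1 = 2.325^2 - 1 = 4.40563
T = 1/4.40563 = 0.226982
Efficiency = (1 - 0.226982)*100 = 77.302 %


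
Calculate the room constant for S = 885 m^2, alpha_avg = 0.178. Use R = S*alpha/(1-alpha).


R = 885 * 0.178 / (1 - 0.178) = 191.64 m^2


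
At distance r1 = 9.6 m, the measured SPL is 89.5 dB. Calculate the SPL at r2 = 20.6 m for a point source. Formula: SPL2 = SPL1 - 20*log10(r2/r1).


r2/r1 = 20.6/9.6 = 2.14583
Correction = 20*log10(2.14583) = 6.63191 dB
SPL2 = 89.5 - 6.63191 = 82.868 dB


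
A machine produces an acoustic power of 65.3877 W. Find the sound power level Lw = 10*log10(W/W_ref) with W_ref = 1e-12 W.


W / W_ref = 65.3877 / 1e-12 = 6.53877e+13
Lw = 10 * log10(6.53877e+13) = 138.15 dB


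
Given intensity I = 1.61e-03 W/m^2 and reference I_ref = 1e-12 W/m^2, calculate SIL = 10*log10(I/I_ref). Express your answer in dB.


I / I_ref = 1.61e-03 / 1e-12 = 1.61e+09
SIL = 10 * log10(1.61e+09) = 92.068 dB


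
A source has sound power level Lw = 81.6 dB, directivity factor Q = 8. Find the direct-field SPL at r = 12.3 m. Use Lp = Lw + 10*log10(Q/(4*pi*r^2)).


4*pi*r^2 = 4*pi*12.3^2 = 1901.17 m^2
Q / (4*pi*r^2) = 8 / 1901.17 = 0.00420794
Lp = 81.6 + 10*log10(0.00420794) = 57.841 dB


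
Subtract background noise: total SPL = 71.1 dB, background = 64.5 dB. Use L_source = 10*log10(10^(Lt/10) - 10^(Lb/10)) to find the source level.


10^(71.1/10) = 1.28825e+07
10^(64.5/10) = 2.81838e+06
Difference = 1.28825e+07 - 2.81838e+06 = 1.00641e+07
L_source = 10*log10(1.00641e+07) = 70.028 dB


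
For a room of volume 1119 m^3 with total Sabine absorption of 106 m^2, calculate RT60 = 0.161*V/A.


RT60 = 0.161 * 1119 / 106 = 1.6996 s


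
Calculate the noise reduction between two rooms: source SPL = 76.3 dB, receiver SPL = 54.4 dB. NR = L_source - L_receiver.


NR = L_source - L_receiver (difference between source and receiving room levels)
NR = 76.3 - 54.4 = 21.9 dB


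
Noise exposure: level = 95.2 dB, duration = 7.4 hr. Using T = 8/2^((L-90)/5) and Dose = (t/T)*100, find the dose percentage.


T_allowed = 8 / 2^((95.2 - 90)/5) = 3.89062 hr
Dose = 7.4 / 3.89062 * 100 = 190.2 %


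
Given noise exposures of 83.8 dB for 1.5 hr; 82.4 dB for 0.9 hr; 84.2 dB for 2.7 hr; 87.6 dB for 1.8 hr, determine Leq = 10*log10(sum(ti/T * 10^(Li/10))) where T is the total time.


T_total = 1.5 + 0.9 + 2.7 + 1.8 = 6.9 hr
(1.5/6.9) * 10^(83.8/10) = 5.21485e+07
(0.9/6.9) * 10^(82.4/10) = 2.2667e+07
(2.7/6.9) * 10^(84.2/10) = 1.02924e+08
(1.8/6.9) * 10^(87.6/10) = 1.50115e+08
Sum = 5.21485e+07 + 2.2667e+07 + 1.02924e+08 + 1.50115e+08 = 3.27854e+08
Leq = 10*log10(3.27854e+08) = 85.157 dB


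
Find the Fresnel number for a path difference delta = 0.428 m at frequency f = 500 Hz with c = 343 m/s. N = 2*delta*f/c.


N = 2*delta*f/c = 2*delta/lambda, where lambda = c/f
lambda = 343 / 500 = 0.686 m
N = 2 * 0.428 / 0.686 = 1.2478


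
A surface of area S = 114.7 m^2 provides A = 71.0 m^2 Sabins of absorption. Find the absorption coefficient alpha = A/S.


Absorption coefficient = absorbed power / incident power
alpha = A / S = 71.0 / 114.7 = 0.61901


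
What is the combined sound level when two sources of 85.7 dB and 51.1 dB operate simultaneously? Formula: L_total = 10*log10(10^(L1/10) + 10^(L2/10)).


10^(85.7/10) = 3.71535e+08
10^(51.1/10) = 128825
Sum = 3.71535e+08 + 128825 = 3.71664e+08
L_total = 10*log10(3.71664e+08) = 85.702 dB


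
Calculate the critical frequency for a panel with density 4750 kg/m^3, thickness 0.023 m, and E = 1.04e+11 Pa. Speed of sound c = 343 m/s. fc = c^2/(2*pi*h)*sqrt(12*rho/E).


12*rho/E = 12*4750/1.04e+11 = 5.48077e-07
sqrt(12*rho/E) = sqrt(5.48077e-07) = 0.000740322
c^2/(2*pi*h) = 343^2/(2*pi*0.023) = 814105
fc = 814105 * 0.000740322 = 602.7 Hz


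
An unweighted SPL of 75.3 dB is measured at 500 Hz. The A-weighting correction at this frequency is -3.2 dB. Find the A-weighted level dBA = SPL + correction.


A-weighting table: 500 Hz -> -3.2 dB correction
SPL_A = SPL + correction = 75.3 + (-3.2) = 72.1 dBA


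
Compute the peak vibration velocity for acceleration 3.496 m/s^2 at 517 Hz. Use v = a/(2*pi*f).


omega = 2*pi*f = 2*pi*517 = 3248.41 rad/s
v = a / omega = 3.496 / 3248.41 = 0.0010762 m/s


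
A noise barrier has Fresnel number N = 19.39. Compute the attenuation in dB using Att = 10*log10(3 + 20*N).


3 + 20*N = 3 + 20*19.39 = 390.8
Att = 10*log10(390.8) = 25.92 dB


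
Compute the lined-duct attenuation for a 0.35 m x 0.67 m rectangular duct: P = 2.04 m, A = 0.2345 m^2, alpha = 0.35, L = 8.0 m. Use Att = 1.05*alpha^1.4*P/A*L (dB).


alpha^1.4 = 0.35^1.4 = 0.229983
Attenuation rate = 1.05 * alpha^1.4 * P / A
= 1.05 * 0.229983 * 2.04 / 0.2345 = 2.10074 dB/m
Total Att = 2.10074 * 8.0 = 16.806 dB


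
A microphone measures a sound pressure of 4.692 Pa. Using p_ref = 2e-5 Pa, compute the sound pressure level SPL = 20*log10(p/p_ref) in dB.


p / p_ref = 4.692 / 2e-5 = 234600
SPL = 20 * log10(234600) = 107.41 dB


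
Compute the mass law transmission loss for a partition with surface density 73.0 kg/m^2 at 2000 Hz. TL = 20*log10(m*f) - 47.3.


m * f = 73.0 * 2000 = 146000
20*log10(146000) = 103.287 dB
TL = 103.287 - 47.3 = 55.987 dB


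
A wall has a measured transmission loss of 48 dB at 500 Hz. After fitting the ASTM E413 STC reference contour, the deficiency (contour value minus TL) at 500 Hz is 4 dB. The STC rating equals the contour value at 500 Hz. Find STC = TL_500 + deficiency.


By ASTM E413, STC = value of the fitted reference contour at 500 Hz.
Contour value at 500 Hz = TL_500 + deficiency = 48 + 4 = 52
STC = 52


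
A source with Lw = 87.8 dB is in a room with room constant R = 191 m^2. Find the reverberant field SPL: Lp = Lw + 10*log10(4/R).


4/R = 4/191 = 0.0209424
Lp = 87.8 + 10*log10(0.0209424) = 71.01 dB


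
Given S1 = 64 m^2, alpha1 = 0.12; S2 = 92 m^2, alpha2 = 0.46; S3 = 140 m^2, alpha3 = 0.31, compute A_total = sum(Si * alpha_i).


64 * 0.12 = 7.68
92 * 0.46 = 42.32
140 * 0.31 = 43.4
A_total = 7.68 + 42.32 + 43.4 = 93.4 m^2


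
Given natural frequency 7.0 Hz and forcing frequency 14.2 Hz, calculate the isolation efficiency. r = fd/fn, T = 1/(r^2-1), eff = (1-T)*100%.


r = 14.2 / 7.0 = 2.02857
r^2 - 1 = 2.02857^2 - 1 = 3.1151
T = 1/3.1151 = 0.321017
Efficiency = (1 - 0.321017)*100 = 67.898 %


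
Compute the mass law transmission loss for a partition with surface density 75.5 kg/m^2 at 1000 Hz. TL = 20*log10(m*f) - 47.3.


m * f = 75.5 * 1000 = 75500
20*log10(75500) = 97.5589 dB
TL = 97.5589 - 47.3 = 50.259 dB


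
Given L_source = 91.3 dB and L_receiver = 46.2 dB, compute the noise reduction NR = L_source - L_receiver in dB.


NR = L_source - L_receiver (difference between source and receiving room levels)
NR = 91.3 - 46.2 = 45.1 dB


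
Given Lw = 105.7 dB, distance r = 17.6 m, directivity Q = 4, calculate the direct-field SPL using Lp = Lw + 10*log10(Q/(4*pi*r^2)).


4*pi*r^2 = 4*pi*17.6^2 = 3892.56 m^2
Q / (4*pi*r^2) = 4 / 3892.56 = 0.0010276
Lp = 105.7 + 10*log10(0.0010276) = 75.818 dB


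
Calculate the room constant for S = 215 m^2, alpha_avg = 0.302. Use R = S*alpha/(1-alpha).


R = 215 * 0.302 / (1 - 0.302) = 93.023 m^2


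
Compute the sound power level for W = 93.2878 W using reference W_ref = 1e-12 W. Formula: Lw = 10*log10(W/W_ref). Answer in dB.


W / W_ref = 93.2878 / 1e-12 = 9.32878e+13
Lw = 10 * log10(9.32878e+13) = 139.7 dB


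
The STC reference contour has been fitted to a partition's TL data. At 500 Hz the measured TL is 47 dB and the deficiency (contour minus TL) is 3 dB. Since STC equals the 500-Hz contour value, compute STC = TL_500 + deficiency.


By ASTM E413, STC = value of the fitted reference contour at 500 Hz.
Contour value at 500 Hz = TL_500 + deficiency = 47 + 3 = 50
STC = 50


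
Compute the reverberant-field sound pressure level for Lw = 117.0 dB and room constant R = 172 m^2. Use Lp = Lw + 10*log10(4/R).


4/R = 4/172 = 0.0232558
Lp = 117.0 + 10*log10(0.0232558) = 100.67 dB


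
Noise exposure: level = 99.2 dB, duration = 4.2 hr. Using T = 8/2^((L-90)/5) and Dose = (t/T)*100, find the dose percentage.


T_allowed = 8 / 2^((99.2 - 90)/5) = 2.23457 hr
Dose = 4.2 / 2.23457 * 100 = 187.96 %


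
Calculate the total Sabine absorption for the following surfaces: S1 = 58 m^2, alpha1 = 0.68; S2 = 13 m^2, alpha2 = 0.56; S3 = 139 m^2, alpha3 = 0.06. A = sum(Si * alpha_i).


58 * 0.68 = 39.44
13 * 0.56 = 7.28
139 * 0.06 = 8.34
A_total = 39.44 + 7.28 + 8.34 = 55.06 m^2


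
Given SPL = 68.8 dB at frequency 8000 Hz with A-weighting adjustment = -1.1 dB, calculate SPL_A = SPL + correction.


A-weighting table: 8000 Hz -> -1.1 dB correction
SPL_A = SPL + correction = 68.8 + (-1.1) = 67.7 dBA


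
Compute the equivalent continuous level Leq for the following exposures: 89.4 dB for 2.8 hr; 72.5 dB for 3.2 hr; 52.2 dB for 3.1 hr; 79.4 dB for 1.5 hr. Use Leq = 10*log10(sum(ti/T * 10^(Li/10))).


T_total = 2.8 + 3.2 + 3.1 + 1.5 = 10.6 hr
(2.8/10.6) * 10^(89.4/10) = 2.30066e+08
(3.2/10.6) * 10^(72.5/10) = 5.36839e+06
(3.1/10.6) * 10^(52.2/10) = 48535.1
(1.5/10.6) * 10^(79.4/10) = 1.2325e+07
Sum = 2.30066e+08 + 5.36839e+06 + 48535.1 + 1.2325e+07 = 2.47808e+08
Leq = 10*log10(2.47808e+08) = 83.941 dB


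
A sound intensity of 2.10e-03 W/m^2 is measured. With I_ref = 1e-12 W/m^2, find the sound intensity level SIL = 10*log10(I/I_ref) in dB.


I / I_ref = 2.10e-03 / 1e-12 = 2.1e+09
SIL = 10 * log10(2.1e+09) = 93.222 dB


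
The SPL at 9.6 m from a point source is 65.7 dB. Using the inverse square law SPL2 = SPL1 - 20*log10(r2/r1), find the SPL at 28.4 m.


r2/r1 = 28.4/9.6 = 2.95833
Correction = 20*log10(2.95833) = 9.42093 dB
SPL2 = 65.7 - 9.42093 = 56.279 dB


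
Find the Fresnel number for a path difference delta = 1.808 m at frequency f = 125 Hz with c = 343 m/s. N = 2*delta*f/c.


N = 2*delta*f/c = 2*delta/lambda, where lambda = c/f
lambda = 343 / 125 = 2.744 m
N = 2 * 1.808 / 2.744 = 1.3178


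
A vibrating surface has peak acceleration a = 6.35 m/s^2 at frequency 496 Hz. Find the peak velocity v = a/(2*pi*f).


omega = 2*pi*f = 2*pi*496 = 3116.46 rad/s
v = a / omega = 6.35 / 3116.46 = 0.0020376 m/s


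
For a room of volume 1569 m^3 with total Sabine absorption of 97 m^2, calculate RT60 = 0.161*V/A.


RT60 = 0.161 * 1569 / 97 = 2.6042 s


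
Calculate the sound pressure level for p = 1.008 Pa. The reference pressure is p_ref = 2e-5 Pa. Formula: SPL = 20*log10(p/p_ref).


p / p_ref = 1.008 / 2e-5 = 50400
SPL = 20 * log10(50400) = 94.049 dB


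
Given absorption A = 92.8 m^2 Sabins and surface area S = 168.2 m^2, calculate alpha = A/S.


Absorption coefficient = absorbed power / incident power
alpha = A / S = 92.8 / 168.2 = 0.55172


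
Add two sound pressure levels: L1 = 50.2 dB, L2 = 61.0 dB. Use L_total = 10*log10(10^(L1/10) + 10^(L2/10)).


10^(50.2/10) = 104713
10^(61.0/10) = 1.25893e+06
Sum = 104713 + 1.25893e+06 = 1.36364e+06
L_total = 10*log10(1.36364e+06) = 61.347 dB


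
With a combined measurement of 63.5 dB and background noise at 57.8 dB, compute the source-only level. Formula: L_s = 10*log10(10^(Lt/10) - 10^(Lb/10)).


10^(63.5/10) = 2.23872e+06
10^(57.8/10) = 602560
Difference = 2.23872e+06 - 602560 = 1.63616e+06
L_source = 10*log10(1.63616e+06) = 62.138 dB


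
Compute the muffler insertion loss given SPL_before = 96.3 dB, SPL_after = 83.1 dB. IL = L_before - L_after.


Insertion loss = SPL without muffler - SPL with muffler
IL = 96.3 - 83.1 = 13.2 dB


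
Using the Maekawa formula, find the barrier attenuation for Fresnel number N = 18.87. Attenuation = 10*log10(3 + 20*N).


3 + 20*N = 3 + 20*18.87 = 380.4
Att = 10*log10(380.4) = 25.802 dB


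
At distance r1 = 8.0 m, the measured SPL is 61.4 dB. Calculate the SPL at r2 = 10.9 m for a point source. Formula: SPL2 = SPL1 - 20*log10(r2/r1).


r2/r1 = 10.9/8.0 = 1.3625
Correction = 20*log10(1.3625) = 2.68673 dB
SPL2 = 61.4 - 2.68673 = 58.713 dB


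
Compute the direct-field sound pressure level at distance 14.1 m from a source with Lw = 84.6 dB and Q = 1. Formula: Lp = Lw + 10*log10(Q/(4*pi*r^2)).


4*pi*r^2 = 4*pi*14.1^2 = 2498.32 m^2
Q / (4*pi*r^2) = 1 / 2498.32 = 0.000400269
Lp = 84.6 + 10*log10(0.000400269) = 50.624 dB


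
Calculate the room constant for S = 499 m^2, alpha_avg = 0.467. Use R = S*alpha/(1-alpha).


R = 499 * 0.467 / (1 - 0.467) = 437.21 m^2


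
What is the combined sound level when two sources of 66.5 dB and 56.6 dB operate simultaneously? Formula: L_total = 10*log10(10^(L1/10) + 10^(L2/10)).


10^(66.5/10) = 4.46684e+06
10^(56.6/10) = 457088
Sum = 4.46684e+06 + 457088 = 4.92393e+06
L_total = 10*log10(4.92393e+06) = 66.923 dB


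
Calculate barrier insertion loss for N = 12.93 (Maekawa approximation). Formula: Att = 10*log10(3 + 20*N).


3 + 20*N = 3 + 20*12.93 = 261.6
Att = 10*log10(261.6) = 24.176 dB


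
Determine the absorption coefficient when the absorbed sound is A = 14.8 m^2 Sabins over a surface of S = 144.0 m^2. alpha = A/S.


Absorption coefficient = absorbed power / incident power
alpha = A / S = 14.8 / 144.0 = 0.10278


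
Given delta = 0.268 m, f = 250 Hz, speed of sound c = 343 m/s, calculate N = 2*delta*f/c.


N = 2*delta*f/c = 2*delta/lambda, where lambda = c/f
lambda = 343 / 250 = 1.372 m
N = 2 * 0.268 / 1.372 = 0.39067


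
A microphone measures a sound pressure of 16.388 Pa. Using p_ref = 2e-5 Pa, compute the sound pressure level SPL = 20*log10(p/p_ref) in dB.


p / p_ref = 16.388 / 2e-5 = 819400
SPL = 20 * log10(819400) = 118.27 dB


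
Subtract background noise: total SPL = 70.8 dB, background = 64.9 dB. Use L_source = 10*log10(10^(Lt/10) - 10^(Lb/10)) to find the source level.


10^(70.8/10) = 1.20226e+07
10^(64.9/10) = 3.0903e+06
Difference = 1.20226e+07 - 3.0903e+06 = 8.9323e+06
L_source = 10*log10(8.9323e+06) = 69.51 dB


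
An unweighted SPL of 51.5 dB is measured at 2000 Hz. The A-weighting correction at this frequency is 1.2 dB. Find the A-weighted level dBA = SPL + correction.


A-weighting table: 2000 Hz -> 1.2 dB correction
SPL_A = SPL + correction = 51.5 + (1.2) = 52.7 dBA


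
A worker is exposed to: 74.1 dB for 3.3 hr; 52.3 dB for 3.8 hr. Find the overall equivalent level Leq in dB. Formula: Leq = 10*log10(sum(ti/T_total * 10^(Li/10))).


T_total = 3.3 + 3.8 = 7.1 hr
(3.3/7.1) * 10^(74.1/10) = 1.19469e+07
(3.8/7.1) * 10^(52.3/10) = 90891.9
Sum = 1.19469e+07 + 90891.9 = 1.20378e+07
Leq = 10*log10(1.20378e+07) = 70.805 dB


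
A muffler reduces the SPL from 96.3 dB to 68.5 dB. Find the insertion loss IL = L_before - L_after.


Insertion loss = SPL without muffler - SPL with muffler
IL = 96.3 - 68.5 = 27.8 dB


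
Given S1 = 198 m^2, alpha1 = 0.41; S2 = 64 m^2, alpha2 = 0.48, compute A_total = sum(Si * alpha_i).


198 * 0.41 = 81.18
64 * 0.48 = 30.72
A_total = 81.18 + 30.72 = 111.9 m^2


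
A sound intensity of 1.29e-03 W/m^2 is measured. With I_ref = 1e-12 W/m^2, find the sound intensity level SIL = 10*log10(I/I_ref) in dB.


I / I_ref = 1.29e-03 / 1e-12 = 1.29e+09
SIL = 10 * log10(1.29e+09) = 91.106 dB


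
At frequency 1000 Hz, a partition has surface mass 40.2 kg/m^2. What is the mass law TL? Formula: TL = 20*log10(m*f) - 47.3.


m * f = 40.2 * 1000 = 40200
20*log10(40200) = 92.0845 dB
TL = 92.0845 - 47.3 = 44.785 dB


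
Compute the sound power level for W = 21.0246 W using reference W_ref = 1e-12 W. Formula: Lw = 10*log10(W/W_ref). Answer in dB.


W / W_ref = 21.0246 / 1e-12 = 2.10246e+13
Lw = 10 * log10(2.10246e+13) = 133.23 dB


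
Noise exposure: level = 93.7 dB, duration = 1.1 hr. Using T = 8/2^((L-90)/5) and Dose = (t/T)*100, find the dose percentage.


T_allowed = 8 / 2^((93.7 - 90)/5) = 4.78991 hr
Dose = 1.1 / 4.78991 * 100 = 22.965 %


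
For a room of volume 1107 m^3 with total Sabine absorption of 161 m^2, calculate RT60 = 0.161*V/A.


RT60 = 0.161 * 1107 / 161 = 1.107 s


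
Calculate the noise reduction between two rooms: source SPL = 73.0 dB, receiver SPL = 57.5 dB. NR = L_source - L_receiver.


NR = L_source - L_receiver (difference between source and receiving room levels)
NR = 73.0 - 57.5 = 15.5 dB


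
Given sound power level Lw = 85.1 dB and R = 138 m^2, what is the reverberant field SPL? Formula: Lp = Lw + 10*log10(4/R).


4/R = 4/138 = 0.0289855
Lp = 85.1 + 10*log10(0.0289855) = 69.722 dB


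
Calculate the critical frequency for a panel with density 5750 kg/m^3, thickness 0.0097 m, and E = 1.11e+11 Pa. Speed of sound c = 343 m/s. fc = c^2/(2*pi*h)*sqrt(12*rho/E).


12*rho/E = 12*5750/1.11e+11 = 6.21622e-07
sqrt(12*rho/E) = sqrt(6.21622e-07) = 0.00078843
c^2/(2*pi*h) = 343^2/(2*pi*0.0097) = 1.93035e+06
fc = 1.93035e+06 * 0.00078843 = 1521.9 Hz


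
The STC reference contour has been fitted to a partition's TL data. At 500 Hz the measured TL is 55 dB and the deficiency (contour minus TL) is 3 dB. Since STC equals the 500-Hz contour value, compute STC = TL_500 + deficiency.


By ASTM E413, STC = value of the fitted reference contour at 500 Hz.
Contour value at 500 Hz = TL_500 + deficiency = 55 + 3 = 58
STC = 58


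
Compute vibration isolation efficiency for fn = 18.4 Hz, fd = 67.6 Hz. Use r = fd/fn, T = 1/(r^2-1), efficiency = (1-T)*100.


r = 67.6 / 18.4 = 3.67391
r^2 - 1 = 3.67391^2 - 1 = 12.4976
T = 1/12.4976 = 0.0800154
Efficiency = (1 - 0.0800154)*100 = 91.998 %


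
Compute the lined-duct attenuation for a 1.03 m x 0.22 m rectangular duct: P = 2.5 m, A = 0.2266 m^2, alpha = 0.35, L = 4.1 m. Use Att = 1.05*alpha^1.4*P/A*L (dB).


alpha^1.4 = 0.35^1.4 = 0.229983
Attenuation rate = 1.05 * alpha^1.4 * P / A
= 1.05 * 0.229983 * 2.5 / 0.2266 = 2.66419 dB/m
Total Att = 2.66419 * 4.1 = 10.923 dB


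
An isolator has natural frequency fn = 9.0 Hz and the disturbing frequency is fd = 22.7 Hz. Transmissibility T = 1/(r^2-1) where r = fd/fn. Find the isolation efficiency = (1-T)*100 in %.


r = 22.7 / 9.0 = 2.52222
r^2 - 1 = 2.52222^2 - 1 = 5.36159
T = 1/5.36159 = 0.186512
Efficiency = (1 - 0.186512)*100 = 81.349 %


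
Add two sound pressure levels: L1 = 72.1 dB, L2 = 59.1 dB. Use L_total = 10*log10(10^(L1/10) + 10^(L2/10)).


10^(72.1/10) = 1.62181e+07
10^(59.1/10) = 812831
Sum = 1.62181e+07 + 812831 = 1.70309e+07
L_total = 10*log10(1.70309e+07) = 72.312 dB


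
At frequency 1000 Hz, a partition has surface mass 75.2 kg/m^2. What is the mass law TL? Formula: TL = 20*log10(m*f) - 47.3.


m * f = 75.2 * 1000 = 75200
20*log10(75200) = 97.5244 dB
TL = 97.5244 - 47.3 = 50.224 dB


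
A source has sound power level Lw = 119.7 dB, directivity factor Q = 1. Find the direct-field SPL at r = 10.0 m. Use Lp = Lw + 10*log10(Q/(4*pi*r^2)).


4*pi*r^2 = 4*pi*10.0^2 = 1256.64 m^2
Q / (4*pi*r^2) = 1 / 1256.64 = 0.000795773
Lp = 119.7 + 10*log10(0.000795773) = 88.708 dB


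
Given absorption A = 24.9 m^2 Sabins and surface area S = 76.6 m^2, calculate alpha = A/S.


Absorption coefficient = absorbed power / incident power
alpha = A / S = 24.9 / 76.6 = 0.32507


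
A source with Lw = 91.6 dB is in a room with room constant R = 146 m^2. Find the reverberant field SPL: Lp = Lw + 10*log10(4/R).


4/R = 4/146 = 0.0273973
Lp = 91.6 + 10*log10(0.0273973) = 75.977 dB


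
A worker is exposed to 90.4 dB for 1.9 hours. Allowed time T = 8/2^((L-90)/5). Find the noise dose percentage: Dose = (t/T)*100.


T_allowed = 8 / 2^((90.4 - 90)/5) = 7.56846 hr
Dose = 1.9 / 7.56846 * 100 = 25.104 %


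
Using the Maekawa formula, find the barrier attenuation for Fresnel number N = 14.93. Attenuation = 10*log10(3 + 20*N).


3 + 20*N = 3 + 20*14.93 = 301.6
Att = 10*log10(301.6) = 24.794 dB


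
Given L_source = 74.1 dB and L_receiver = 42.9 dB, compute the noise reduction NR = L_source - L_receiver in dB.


NR = L_source - L_receiver (difference between source and receiving room levels)
NR = 74.1 - 42.9 = 31.2 dB


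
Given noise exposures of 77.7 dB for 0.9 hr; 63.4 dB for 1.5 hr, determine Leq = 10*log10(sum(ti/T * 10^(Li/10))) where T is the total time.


T_total = 0.9 + 1.5 = 2.4 hr
(0.9/2.4) * 10^(77.7/10) = 2.20816e+07
(1.5/2.4) * 10^(63.4/10) = 1.36735e+06
Sum = 2.20816e+07 + 1.36735e+06 = 2.3449e+07
Leq = 10*log10(2.3449e+07) = 73.701 dB


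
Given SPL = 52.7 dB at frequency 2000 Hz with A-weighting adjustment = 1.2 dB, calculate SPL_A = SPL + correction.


A-weighting table: 2000 Hz -> 1.2 dB correction
SPL_A = SPL + correction = 52.7 + (1.2) = 53.9 dBA


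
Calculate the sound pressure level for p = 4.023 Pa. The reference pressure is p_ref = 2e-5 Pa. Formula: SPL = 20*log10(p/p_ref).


p / p_ref = 4.023 / 2e-5 = 201150
SPL = 20 * log10(201150) = 106.07 dB


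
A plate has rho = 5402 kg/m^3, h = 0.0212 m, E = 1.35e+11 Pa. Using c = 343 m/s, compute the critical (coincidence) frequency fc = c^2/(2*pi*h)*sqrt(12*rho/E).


12*rho/E = 12*5402/1.35e+11 = 4.80178e-07
sqrt(12*rho/E) = sqrt(4.80178e-07) = 0.000692949
c^2/(2*pi*h) = 343^2/(2*pi*0.0212) = 883227
fc = 883227 * 0.000692949 = 612.03 Hz


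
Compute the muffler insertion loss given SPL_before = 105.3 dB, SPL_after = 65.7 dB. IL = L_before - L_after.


Insertion loss = SPL without muffler - SPL with muffler
IL = 105.3 - 65.7 = 39.6 dB


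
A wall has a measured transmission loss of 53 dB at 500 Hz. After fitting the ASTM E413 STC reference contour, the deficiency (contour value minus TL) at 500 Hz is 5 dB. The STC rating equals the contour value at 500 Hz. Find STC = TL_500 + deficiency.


By ASTM E413, STC = value of the fitted reference contour at 500 Hz.
Contour value at 500 Hz = TL_500 + deficiency = 53 + 5 = 58
STC = 58


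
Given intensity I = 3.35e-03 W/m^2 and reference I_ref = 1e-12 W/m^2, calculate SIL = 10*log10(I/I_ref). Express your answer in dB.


I / I_ref = 3.35e-03 / 1e-12 = 3.35e+09
SIL = 10 * log10(3.35e+09) = 95.25 dB


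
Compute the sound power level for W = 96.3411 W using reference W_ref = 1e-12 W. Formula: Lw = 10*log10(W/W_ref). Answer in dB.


W / W_ref = 96.3411 / 1e-12 = 9.63411e+13
Lw = 10 * log10(9.63411e+13) = 139.84 dB


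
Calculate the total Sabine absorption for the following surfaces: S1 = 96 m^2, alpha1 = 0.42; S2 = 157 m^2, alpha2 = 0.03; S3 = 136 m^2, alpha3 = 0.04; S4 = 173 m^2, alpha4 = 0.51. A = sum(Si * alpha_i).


96 * 0.42 = 40.32
157 * 0.03 = 4.71
136 * 0.04 = 5.44
173 * 0.51 = 88.23
A_total = 40.32 + 4.71 + 5.44 + 88.23 = 138.7 m^2


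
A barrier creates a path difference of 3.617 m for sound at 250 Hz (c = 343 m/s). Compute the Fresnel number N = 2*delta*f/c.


N = 2*delta*f/c = 2*delta/lambda, where lambda = c/f
lambda = 343 / 250 = 1.372 m
N = 2 * 3.617 / 1.372 = 5.2726


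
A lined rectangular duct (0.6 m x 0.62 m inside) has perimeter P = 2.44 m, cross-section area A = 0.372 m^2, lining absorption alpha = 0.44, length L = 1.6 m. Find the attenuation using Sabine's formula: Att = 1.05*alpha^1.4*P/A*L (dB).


alpha^1.4 = 0.44^1.4 = 0.316835
Attenuation rate = 1.05 * alpha^1.4 * P / A
= 1.05 * 0.316835 * 2.44 / 0.372 = 2.18207 dB/m
Total Att = 2.18207 * 1.6 = 3.4913 dB


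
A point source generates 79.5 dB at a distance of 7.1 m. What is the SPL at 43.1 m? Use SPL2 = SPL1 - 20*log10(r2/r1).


r2/r1 = 43.1/7.1 = 6.07042
Correction = 20*log10(6.07042) = 15.6644 dB
SPL2 = 79.5 - 15.6644 = 63.836 dB


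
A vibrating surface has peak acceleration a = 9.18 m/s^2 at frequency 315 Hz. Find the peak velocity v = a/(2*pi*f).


omega = 2*pi*f = 2*pi*315 = 1979.2 rad/s
v = a / omega = 9.18 / 1979.2 = 0.0046382 m/s


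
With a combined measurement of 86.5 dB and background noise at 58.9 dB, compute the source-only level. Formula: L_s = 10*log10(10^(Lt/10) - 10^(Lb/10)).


10^(86.5/10) = 4.46684e+08
10^(58.9/10) = 776247
Difference = 4.46684e+08 - 776247 = 4.45908e+08
L_source = 10*log10(4.45908e+08) = 86.492 dB


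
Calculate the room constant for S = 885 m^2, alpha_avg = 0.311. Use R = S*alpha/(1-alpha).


R = 885 * 0.311 / (1 - 0.311) = 399.47 m^2


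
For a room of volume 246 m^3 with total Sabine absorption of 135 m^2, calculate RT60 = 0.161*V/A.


RT60 = 0.161 * 246 / 135 = 0.29338 s


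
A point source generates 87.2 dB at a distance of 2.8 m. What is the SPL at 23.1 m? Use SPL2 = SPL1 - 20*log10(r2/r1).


r2/r1 = 23.1/2.8 = 8.25
Correction = 20*log10(8.25) = 18.3291 dB
SPL2 = 87.2 - 18.3291 = 68.871 dB


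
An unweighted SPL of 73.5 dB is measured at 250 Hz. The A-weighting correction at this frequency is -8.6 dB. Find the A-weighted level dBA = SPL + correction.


A-weighting table: 250 Hz -> -8.6 dB correction
SPL_A = SPL + correction = 73.5 + (-8.6) = 64.9 dBA


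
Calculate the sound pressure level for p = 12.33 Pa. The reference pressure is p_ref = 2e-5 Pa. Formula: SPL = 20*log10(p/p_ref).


p / p_ref = 12.33 / 2e-5 = 616500
SPL = 20 * log10(616500) = 115.8 dB


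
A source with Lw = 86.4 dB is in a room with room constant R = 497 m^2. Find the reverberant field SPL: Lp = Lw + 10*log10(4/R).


4/R = 4/497 = 0.00804829
Lp = 86.4 + 10*log10(0.00804829) = 65.457 dB


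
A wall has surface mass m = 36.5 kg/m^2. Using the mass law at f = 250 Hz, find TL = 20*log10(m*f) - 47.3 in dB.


m * f = 36.5 * 250 = 9125
20*log10(9125) = 79.2047 dB
TL = 79.2047 - 47.3 = 31.905 dB


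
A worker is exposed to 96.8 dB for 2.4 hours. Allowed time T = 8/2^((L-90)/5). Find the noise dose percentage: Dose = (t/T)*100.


T_allowed = 8 / 2^((96.8 - 90)/5) = 3.11666 hr
Dose = 2.4 / 3.11666 * 100 = 77.006 %


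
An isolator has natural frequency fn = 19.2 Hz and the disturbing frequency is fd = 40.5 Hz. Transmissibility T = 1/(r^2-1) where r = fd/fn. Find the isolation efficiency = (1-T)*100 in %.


r = 40.5 / 19.2 = 2.10938
r^2 - 1 = 2.10938^2 - 1 = 3.44948
T = 1/3.44948 = 0.289899
Efficiency = (1 - 0.289899)*100 = 71.01 %


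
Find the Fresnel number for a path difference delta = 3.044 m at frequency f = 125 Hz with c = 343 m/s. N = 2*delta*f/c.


N = 2*delta*f/c = 2*delta/lambda, where lambda = c/f
lambda = 343 / 125 = 2.744 m
N = 2 * 3.044 / 2.744 = 2.2187


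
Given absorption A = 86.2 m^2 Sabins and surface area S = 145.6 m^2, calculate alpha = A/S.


Absorption coefficient = absorbed power / incident power
alpha = A / S = 86.2 / 145.6 = 0.59203


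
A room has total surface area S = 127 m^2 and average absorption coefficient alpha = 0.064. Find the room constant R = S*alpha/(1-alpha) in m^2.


R = 127 * 0.064 / (1 - 0.064) = 8.6838 m^2


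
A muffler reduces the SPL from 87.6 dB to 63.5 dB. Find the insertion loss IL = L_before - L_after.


Insertion loss = SPL without muffler - SPL with muffler
IL = 87.6 - 63.5 = 24.1 dB


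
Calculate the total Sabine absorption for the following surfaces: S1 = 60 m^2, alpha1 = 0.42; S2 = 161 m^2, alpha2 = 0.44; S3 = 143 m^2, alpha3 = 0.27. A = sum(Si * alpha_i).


60 * 0.42 = 25.2
161 * 0.44 = 70.84
143 * 0.27 = 38.61
A_total = 25.2 + 70.84 + 38.61 = 134.65 m^2


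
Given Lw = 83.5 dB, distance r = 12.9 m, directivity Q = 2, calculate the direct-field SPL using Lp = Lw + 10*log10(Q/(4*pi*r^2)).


4*pi*r^2 = 4*pi*12.9^2 = 2091.17 m^2
Q / (4*pi*r^2) = 2 / 2091.17 = 0.000956402
Lp = 83.5 + 10*log10(0.000956402) = 53.306 dB


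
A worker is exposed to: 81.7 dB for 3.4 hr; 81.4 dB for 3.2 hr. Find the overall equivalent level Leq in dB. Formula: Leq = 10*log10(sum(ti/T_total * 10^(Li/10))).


T_total = 3.4 + 3.2 = 6.6 hr
(3.4/6.6) * 10^(81.7/10) = 7.61965e+07
(3.2/6.6) * 10^(81.4/10) = 6.69277e+07
Sum = 7.61965e+07 + 6.69277e+07 = 1.43124e+08
Leq = 10*log10(1.43124e+08) = 81.557 dB


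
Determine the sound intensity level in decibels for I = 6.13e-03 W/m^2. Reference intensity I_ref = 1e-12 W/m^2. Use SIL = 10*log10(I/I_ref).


I / I_ref = 6.13e-03 / 1e-12 = 6.13e+09
SIL = 10 * log10(6.13e+09) = 97.875 dB


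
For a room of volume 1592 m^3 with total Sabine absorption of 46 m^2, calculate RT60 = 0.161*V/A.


RT60 = 0.161 * 1592 / 46 = 5.572 s


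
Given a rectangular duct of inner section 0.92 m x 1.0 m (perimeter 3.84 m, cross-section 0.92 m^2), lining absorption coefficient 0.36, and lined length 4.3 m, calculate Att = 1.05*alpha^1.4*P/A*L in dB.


alpha^1.4 = 0.36^1.4 = 0.239234
Attenuation rate = 1.05 * alpha^1.4 * P / A
= 1.05 * 0.239234 * 3.84 / 0.92 = 1.04847 dB/m
Total Att = 1.04847 * 4.3 = 4.5084 dB


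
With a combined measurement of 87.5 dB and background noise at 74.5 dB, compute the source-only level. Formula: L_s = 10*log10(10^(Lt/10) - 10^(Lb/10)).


10^(87.5/10) = 5.62341e+08
10^(74.5/10) = 2.81838e+07
Difference = 5.62341e+08 - 2.81838e+07 = 5.34157e+08
L_source = 10*log10(5.34157e+08) = 87.277 dB


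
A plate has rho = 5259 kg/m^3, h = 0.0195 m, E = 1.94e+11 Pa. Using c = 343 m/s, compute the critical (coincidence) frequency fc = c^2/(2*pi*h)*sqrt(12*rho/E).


12*rho/E = 12*5259/1.94e+11 = 3.25299e-07
sqrt(12*rho/E) = sqrt(3.25299e-07) = 0.00057035
c^2/(2*pi*h) = 343^2/(2*pi*0.0195) = 960227
fc = 960227 * 0.00057035 = 547.67 Hz


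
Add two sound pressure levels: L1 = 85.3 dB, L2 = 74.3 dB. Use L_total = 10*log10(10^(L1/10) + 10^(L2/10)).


10^(85.3/10) = 3.38844e+08
10^(74.3/10) = 2.69153e+07
Sum = 3.38844e+08 + 2.69153e+07 = 3.65759e+08
L_total = 10*log10(3.65759e+08) = 85.632 dB


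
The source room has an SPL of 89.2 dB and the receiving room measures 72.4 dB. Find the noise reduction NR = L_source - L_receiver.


NR = L_source - L_receiver (difference between source and receiving room levels)
NR = 89.2 - 72.4 = 16.8 dB


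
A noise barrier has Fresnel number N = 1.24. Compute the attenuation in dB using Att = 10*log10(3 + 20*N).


3 + 20*N = 3 + 20*1.24 = 27.8
Att = 10*log10(27.8) = 14.44 dB


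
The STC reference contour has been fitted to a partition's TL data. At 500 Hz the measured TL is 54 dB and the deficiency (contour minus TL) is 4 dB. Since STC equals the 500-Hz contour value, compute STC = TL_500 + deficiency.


By ASTM E413, STC = value of the fitted reference contour at 500 Hz.
Contour value at 500 Hz = TL_500 + deficiency = 54 + 4 = 58
STC = 58


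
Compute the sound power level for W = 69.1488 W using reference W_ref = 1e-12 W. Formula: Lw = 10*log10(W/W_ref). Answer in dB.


W / W_ref = 69.1488 / 1e-12 = 6.91488e+13
Lw = 10 * log10(6.91488e+13) = 138.4 dB


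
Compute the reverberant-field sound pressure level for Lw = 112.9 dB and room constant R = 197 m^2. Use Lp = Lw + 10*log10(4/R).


4/R = 4/197 = 0.0203046
Lp = 112.9 + 10*log10(0.0203046) = 95.976 dB


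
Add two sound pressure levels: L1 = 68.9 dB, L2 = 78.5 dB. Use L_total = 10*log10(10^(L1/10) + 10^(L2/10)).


10^(68.9/10) = 7.76247e+06
10^(78.5/10) = 7.07946e+07
Sum = 7.76247e+06 + 7.07946e+07 = 7.85571e+07
L_total = 10*log10(7.85571e+07) = 78.952 dB


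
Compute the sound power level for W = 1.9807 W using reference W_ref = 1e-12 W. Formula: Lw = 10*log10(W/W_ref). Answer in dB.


W / W_ref = 1.9807 / 1e-12 = 1.9807e+12
Lw = 10 * log10(1.9807e+12) = 122.97 dB


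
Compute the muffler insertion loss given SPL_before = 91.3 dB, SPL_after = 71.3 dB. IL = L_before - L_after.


Insertion loss = SPL without muffler - SPL with muffler
IL = 91.3 - 71.3 = 20 dB


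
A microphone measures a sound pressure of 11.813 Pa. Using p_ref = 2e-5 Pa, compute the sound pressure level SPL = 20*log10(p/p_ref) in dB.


p / p_ref = 11.813 / 2e-5 = 590650
SPL = 20 * log10(590650) = 115.43 dB


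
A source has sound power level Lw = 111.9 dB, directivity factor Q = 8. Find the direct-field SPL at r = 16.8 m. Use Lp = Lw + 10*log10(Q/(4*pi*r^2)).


4*pi*r^2 = 4*pi*16.8^2 = 3546.73 m^2
Q / (4*pi*r^2) = 8 / 3546.73 = 0.0022556
Lp = 111.9 + 10*log10(0.0022556) = 85.433 dB


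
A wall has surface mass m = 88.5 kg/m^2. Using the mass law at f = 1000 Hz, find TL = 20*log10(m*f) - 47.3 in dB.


m * f = 88.5 * 1000 = 88500
20*log10(88500) = 98.9389 dB
TL = 98.9389 - 47.3 = 51.639 dB


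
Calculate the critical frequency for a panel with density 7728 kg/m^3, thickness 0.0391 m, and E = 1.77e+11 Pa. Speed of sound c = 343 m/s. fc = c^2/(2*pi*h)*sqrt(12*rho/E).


12*rho/E = 12*7728/1.77e+11 = 5.23932e-07
sqrt(12*rho/E) = sqrt(5.23932e-07) = 0.000723831
c^2/(2*pi*h) = 343^2/(2*pi*0.0391) = 478885
fc = 478885 * 0.000723831 = 346.63 Hz


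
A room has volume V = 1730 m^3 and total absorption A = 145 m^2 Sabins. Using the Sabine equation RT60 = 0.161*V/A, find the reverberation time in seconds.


RT60 = 0.161 * 1730 / 145 = 1.9209 s


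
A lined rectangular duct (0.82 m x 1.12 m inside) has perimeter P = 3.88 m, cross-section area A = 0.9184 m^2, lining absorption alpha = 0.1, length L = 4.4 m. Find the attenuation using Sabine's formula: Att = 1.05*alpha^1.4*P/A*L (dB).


alpha^1.4 = 0.1^1.4 = 0.0398107
Attenuation rate = 1.05 * alpha^1.4 * P / A
= 1.05 * 0.0398107 * 3.88 / 0.9184 = 0.176599 dB/m
Total Att = 0.176599 * 4.4 = 0.77704 dB


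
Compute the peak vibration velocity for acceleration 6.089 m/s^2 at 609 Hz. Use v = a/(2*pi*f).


omega = 2*pi*f = 2*pi*609 = 3826.46 rad/s
v = a / omega = 6.089 / 3826.46 = 0.0015913 m/s


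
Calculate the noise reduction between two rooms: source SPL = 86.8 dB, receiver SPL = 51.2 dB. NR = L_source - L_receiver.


NR = L_source - L_receiver (difference between source and receiving room levels)
NR = 86.8 - 51.2 = 35.6 dB


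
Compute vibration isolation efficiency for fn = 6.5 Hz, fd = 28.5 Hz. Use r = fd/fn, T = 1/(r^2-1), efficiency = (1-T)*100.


r = 28.5 / 6.5 = 4.38462
r^2 - 1 = 4.38462^2 - 1 = 18.2249
T = 1/18.2249 = 0.05487
Efficiency = (1 - 0.05487)*100 = 94.513 %


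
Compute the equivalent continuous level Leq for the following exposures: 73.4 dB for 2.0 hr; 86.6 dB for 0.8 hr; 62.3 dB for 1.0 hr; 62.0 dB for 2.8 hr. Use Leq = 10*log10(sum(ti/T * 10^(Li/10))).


T_total = 2.0 + 0.8 + 1.0 + 2.8 = 6.6 hr
(2.0/6.6) * 10^(73.4/10) = 6.62958e+06
(0.8/6.6) * 10^(86.6/10) = 5.54046e+07
(1.0/6.6) * 10^(62.3/10) = 257310
(2.8/6.6) * 10^(62.0/10) = 672379
Sum = 6.62958e+06 + 5.54046e+07 + 257310 + 672379 = 6.29639e+07
Leq = 10*log10(6.29639e+07) = 77.991 dB


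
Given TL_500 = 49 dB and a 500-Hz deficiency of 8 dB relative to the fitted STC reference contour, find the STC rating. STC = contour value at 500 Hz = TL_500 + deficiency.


By ASTM E413, STC = value of the fitted reference contour at 500 Hz.
Contour value at 500 Hz = TL_500 + deficiency = 49 + 8 = 57
STC = 57


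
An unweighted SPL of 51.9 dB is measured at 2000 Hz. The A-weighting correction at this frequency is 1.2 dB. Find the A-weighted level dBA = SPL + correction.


A-weighting table: 2000 Hz -> 1.2 dB correction
SPL_A = SPL + correction = 51.9 + (1.2) = 53.1 dBA
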